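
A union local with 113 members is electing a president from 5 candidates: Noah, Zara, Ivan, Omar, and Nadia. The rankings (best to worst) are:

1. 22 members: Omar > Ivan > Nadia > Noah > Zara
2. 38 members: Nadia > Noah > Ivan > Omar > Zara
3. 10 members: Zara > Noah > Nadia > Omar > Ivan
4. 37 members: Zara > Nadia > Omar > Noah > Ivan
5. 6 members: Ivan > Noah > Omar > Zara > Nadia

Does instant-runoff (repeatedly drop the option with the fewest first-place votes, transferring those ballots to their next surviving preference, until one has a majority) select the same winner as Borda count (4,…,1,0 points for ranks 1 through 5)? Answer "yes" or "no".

yes

Instant-runoff — R1 Noah 0, Zara 47, Ivan 6, Omar 22, Nadia 38 (Noah out); R2 Zara 47, Ivan 6, Omar 22, Nadia 38 (Ivan out); R3 Zara 47, Omar 28, Nadia 38 (Omar out); R4 Zara 53, Nadia 60 (Nadia winner). Winner: Nadia.
Borda — scores: Noah 221, Zara 194, Ivan 166, Omar 222, Nadia 327. Winner: Nadia.
The two methods agree.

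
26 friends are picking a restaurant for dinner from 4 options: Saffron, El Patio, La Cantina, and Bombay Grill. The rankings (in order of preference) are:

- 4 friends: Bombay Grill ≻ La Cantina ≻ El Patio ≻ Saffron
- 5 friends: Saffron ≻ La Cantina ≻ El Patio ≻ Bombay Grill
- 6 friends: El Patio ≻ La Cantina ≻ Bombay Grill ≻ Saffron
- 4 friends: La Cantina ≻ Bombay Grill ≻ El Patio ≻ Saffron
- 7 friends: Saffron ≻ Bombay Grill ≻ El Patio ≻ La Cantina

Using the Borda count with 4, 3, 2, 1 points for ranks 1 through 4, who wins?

Saffron: 4·1 + 5·4 + 6·1 + 4·1 + 7·4 = 62
El Patio: 4·2 + 5·2 + 6·4 + 4·2 + 7·2 = 64
La Cantina: 4·3 + 5·3 + 6·3 + 4·4 + 7·1 = 68
Bombay Grill: 4·4 + 5·1 + 6·2 + 4·3 + 7·3 = 66
La Cantina has the highest Borda score (68).

La Cantina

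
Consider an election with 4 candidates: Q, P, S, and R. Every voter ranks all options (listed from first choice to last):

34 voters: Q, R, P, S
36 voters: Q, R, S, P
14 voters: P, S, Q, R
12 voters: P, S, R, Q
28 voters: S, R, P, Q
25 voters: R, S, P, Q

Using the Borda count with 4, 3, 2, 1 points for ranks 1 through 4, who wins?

Q: 34·4 + 36·4 + 14·2 + 12·1 + 28·1 + 25·1 = 373
P: 34·2 + 36·1 + 14·4 + 12·4 + 28·2 + 25·2 = 314
S: 34·1 + 36·2 + 14·3 + 12·3 + 28·4 + 25·3 = 371
R: 34·3 + 36·3 + 14·1 + 12·2 + 28·3 + 25·4 = 432
R has the highest Borda score (432).

R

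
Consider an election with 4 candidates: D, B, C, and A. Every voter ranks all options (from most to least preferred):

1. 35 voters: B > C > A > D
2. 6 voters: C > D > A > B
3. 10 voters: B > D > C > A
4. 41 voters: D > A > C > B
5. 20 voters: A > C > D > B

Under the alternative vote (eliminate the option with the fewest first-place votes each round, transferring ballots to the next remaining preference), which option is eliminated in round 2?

A

Round 1: D 41, B 45, C 6, A 20. Eliminate C.
Round 2: D 47, B 45, A 20. Eliminate A.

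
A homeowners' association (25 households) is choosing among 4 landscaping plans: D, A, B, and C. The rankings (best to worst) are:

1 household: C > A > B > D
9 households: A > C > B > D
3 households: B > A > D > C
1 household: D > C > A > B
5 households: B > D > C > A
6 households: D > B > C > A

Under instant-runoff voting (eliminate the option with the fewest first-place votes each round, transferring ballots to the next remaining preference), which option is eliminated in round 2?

D

Round 1: D 7, A 9, B 8, C 1. Eliminate C.
Round 2: D 7, A 10, B 8. Eliminate D.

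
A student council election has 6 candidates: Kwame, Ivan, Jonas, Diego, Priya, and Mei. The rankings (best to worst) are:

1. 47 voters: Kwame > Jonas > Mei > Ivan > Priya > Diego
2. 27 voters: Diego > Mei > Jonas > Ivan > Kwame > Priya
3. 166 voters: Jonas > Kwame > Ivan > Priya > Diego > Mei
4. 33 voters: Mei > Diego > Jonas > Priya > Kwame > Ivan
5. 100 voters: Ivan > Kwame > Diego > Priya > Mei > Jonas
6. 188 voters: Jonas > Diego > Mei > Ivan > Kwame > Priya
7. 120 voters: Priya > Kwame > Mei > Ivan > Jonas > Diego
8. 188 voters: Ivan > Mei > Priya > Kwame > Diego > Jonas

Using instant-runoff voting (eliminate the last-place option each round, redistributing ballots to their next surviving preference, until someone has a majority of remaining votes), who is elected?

Round 1: Kwame 47, Ivan 288, Jonas 354, Diego 27, Priya 120, Mei 33. Eliminate Diego.
Round 2: Kwame 47, Ivan 288, Jonas 354, Priya 120, Mei 60. Eliminate Kwame.
Round 3: Ivan 288, Jonas 401, Priya 120, Mei 60. Eliminate Mei.
Round 4: Ivan 288, Jonas 461, Priya 120. Jonas has a majority.

Jonas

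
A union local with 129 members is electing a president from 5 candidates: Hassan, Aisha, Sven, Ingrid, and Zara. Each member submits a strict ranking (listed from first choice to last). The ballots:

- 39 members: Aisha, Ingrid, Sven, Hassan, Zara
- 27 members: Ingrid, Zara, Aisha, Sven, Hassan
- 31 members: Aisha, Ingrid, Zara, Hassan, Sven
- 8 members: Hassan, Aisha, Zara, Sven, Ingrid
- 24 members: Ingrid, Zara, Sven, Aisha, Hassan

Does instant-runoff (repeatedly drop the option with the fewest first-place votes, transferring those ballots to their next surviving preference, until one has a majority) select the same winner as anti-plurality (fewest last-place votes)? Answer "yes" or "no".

yes

Instant-runoff — R1 Hassan 8, Aisha 70, Sven 0, Ingrid 51, Zara 0 (Aisha winner). Winner: Aisha.
Anti-plurality — last-place votes: Hassan 51, Aisha 0, Sven 31, Ingrid 8, Zara 39. Winner: Aisha.
The two methods agree.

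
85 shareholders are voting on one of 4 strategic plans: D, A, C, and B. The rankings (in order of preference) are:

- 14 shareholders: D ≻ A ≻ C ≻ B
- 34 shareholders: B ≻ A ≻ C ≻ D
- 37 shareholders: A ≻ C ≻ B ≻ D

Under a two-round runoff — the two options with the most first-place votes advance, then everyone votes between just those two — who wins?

Round 1 first-place votes: D 14, A 37, C 0, B 34.
A and B advance.
Runoff: A is preferred to B by 51 voters; B by 34.
A wins the runoff.

A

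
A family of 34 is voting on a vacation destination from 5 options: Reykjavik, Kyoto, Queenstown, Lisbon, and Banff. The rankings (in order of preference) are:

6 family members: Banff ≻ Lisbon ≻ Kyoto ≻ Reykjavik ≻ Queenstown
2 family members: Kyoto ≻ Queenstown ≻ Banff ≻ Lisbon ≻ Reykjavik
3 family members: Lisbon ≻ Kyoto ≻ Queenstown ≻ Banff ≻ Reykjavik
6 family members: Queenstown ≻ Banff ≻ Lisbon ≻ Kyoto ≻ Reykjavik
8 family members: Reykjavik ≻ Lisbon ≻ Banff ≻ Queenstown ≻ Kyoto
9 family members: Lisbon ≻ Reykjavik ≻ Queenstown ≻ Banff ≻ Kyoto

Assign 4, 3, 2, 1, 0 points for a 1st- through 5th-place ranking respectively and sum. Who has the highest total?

Reykjavik: 6·1 + 2·0 + 3·0 + 6·0 + 8·4 + 9·3 = 65
Kyoto: 6·2 + 2·4 + 3·3 + 6·1 + 8·0 + 9·0 = 35
Queenstown: 6·0 + 2·3 + 3·2 + 6·4 + 8·1 + 9·2 = 62
Lisbon: 6·3 + 2·1 + 3·4 + 6·2 + 8·3 + 9·4 = 104
Banff: 6·4 + 2·2 + 3·1 + 6·3 + 8·2 + 9·1 = 74
Lisbon has the highest Borda score (104).

Lisbon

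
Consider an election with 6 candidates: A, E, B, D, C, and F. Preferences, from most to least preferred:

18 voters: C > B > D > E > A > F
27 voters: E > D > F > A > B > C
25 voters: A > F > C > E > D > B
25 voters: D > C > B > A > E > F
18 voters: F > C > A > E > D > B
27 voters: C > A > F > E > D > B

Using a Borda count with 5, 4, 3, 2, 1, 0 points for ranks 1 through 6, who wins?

C

A: 18·1 + 27·2 + 25·5 + 25·2 + 18·3 + 27·4 = 409
E: 18·2 + 27·5 + 25·2 + 25·1 + 18·2 + 27·2 = 336
B: 18·4 + 27·1 + 25·0 + 25·3 + 18·0 + 27·0 = 174
D: 18·3 + 27·4 + 25·1 + 25·5 + 18·1 + 27·1 = 357
C: 18·5 + 27·0 + 25·3 + 25·4 + 18·4 + 27·5 = 472
F: 18·0 + 27·3 + 25·4 + 25·0 + 18·5 + 27·3 = 352
C has the highest Borda score (472).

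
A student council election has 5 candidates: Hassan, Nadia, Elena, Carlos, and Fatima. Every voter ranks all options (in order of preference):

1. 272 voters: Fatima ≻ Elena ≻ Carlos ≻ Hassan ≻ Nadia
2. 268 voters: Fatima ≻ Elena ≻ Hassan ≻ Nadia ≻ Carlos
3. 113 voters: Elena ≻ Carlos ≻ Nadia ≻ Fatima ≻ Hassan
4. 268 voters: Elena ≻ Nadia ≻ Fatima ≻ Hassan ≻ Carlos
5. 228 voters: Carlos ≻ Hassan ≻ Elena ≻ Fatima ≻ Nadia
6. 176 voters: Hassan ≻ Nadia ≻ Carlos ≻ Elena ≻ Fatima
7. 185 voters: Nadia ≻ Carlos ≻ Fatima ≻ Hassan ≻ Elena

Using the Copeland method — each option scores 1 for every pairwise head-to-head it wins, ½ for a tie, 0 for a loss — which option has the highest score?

Hassan: beats Nadia; loses to Elena, Carlos, and Fatima → score 1.
Nadia: beats Carlos; loses to Hassan, Elena, and Fatima → score 1.
Elena: beats Hassan, Nadia, Carlos, and Fatima → score 4.
Carlos: beats Hassan; loses to Nadia, Elena, and Fatima → score 1.
Fatima: beats Hassan, Nadia, and Carlos; loses to Elena → score 3.
Elena has the best pairwise record.

Elena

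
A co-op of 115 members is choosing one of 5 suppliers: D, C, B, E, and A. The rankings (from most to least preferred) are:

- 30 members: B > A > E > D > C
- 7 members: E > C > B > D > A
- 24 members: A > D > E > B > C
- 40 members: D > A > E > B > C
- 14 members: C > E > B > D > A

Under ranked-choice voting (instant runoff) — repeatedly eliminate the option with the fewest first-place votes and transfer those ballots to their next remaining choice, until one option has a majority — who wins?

Round 1: D 40, C 14, B 30, E 7, A 24. Eliminate E.
Round 2: D 40, C 21, B 30, A 24. Eliminate C.
Round 3: D 40, B 51, A 24. Eliminate A.
Round 4: D 64, B 51. D has a majority.

D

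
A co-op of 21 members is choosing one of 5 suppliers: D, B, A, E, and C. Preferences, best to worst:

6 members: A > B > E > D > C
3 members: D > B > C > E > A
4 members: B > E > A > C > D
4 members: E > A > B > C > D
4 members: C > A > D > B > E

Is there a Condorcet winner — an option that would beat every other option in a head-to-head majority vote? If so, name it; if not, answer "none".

none

Checking pairwise contests:
B beats D 14–7.
A beats B 14–7.
E beats A 11–10.
B beats E 17–4.
B beats C 17–4.
Every option loses at least one head-to-head, so there is no Condorcet winner.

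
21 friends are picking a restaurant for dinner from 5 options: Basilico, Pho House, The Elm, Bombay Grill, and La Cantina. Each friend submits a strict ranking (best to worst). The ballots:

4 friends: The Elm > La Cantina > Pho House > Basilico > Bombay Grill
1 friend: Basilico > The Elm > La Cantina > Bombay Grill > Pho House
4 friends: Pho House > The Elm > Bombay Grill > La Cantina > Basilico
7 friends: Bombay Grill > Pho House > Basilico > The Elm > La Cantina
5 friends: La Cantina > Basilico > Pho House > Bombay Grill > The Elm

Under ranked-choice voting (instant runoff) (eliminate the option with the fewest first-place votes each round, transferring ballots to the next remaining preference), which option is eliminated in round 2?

Pho House

Round 1: Basilico 1, Pho House 4, The Elm 4, Bombay Grill 7, La Cantina 5. Eliminate Basilico.
Round 2: Pho House 4, The Elm 5, Bombay Grill 7, La Cantina 5. Eliminate Pho House.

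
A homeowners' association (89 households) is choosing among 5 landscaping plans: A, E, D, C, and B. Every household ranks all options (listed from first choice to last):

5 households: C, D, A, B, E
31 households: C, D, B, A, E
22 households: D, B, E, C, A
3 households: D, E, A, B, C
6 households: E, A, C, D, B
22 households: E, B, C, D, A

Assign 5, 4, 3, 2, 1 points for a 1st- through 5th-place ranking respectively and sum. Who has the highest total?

A: 5·3 + 31·2 + 22·1 + 3·3 + 6·4 + 22·1 = 154
E: 5·1 + 31·1 + 22·3 + 3·4 + 6·5 + 22·5 = 254
D: 5·4 + 31·4 + 22·5 + 3·5 + 6·2 + 22·2 = 325
C: 5·5 + 31·5 + 22·2 + 3·1 + 6·3 + 22·3 = 311
B: 5·2 + 31·3 + 22·4 + 3·2 + 6·1 + 22·4 = 291
D has the highest Borda score (325).

D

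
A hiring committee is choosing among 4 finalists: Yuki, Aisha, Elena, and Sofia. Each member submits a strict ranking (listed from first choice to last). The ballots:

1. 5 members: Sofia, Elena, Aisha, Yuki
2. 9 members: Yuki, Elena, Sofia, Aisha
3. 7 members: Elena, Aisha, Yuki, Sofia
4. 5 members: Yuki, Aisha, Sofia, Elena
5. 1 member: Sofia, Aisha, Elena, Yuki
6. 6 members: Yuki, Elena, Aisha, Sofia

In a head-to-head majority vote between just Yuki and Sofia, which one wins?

Voters preferring Yuki to Sofia: 27; preferring Sofia to Yuki: 6.
Yuki wins the head-to-head.

Yuki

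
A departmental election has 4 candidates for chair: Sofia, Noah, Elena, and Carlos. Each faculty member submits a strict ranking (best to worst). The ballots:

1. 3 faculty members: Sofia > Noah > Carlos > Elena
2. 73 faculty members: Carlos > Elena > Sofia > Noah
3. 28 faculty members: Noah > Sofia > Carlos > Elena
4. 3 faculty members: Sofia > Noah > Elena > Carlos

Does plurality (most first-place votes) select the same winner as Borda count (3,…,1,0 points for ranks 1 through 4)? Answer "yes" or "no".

yes

Plurality — first-place votes: Sofia 6, Noah 28, Elena 0, Carlos 73. Winner: Carlos.
Borda — scores: Sofia 147, Noah 96, Elena 149, Carlos 250. Winner: Carlos.
The two methods agree.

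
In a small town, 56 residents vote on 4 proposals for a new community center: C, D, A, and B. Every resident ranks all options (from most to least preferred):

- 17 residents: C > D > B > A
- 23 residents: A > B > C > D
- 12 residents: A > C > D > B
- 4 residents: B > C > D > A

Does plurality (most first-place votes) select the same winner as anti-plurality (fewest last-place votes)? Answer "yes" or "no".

Plurality — first-place votes: C 17, D 0, A 35, B 4. Winner: A.
Anti-plurality — last-place votes: C 0, D 23, A 21, B 12. Winner: C.
The two methods disagree.

no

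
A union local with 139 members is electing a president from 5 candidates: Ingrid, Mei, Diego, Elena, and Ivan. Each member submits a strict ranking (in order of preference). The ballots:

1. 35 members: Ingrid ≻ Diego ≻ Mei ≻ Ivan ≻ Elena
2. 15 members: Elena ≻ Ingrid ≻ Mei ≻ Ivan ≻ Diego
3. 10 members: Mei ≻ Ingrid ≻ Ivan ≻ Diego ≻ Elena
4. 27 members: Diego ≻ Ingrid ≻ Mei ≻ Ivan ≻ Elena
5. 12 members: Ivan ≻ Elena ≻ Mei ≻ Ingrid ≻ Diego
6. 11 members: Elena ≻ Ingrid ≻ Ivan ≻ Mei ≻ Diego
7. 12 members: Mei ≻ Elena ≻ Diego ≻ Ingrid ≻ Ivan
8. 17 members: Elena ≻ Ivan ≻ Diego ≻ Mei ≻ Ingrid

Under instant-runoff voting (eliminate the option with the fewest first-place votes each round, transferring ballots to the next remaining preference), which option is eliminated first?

Ivan

Round 1: Ingrid 35, Mei 22, Diego 27, Elena 43, Ivan 12. Eliminate Ivan.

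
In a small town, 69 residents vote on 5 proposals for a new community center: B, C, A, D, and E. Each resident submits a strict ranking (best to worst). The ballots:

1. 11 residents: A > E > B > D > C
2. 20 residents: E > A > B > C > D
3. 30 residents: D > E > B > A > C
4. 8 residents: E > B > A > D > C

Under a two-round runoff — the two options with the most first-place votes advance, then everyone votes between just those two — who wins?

E

Round 1 first-place votes: B 0, C 0, A 11, D 30, E 28.
D and E advance.
Runoff: D is preferred to E by 30 voters; E by 39.
E wins the runoff.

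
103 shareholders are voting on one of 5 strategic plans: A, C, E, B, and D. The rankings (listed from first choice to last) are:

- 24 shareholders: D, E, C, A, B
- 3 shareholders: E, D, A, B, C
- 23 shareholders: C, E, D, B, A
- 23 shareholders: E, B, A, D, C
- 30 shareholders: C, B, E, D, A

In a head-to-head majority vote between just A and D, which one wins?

D

Voters preferring A to D: 23; preferring D to A: 80.
D wins the head-to-head.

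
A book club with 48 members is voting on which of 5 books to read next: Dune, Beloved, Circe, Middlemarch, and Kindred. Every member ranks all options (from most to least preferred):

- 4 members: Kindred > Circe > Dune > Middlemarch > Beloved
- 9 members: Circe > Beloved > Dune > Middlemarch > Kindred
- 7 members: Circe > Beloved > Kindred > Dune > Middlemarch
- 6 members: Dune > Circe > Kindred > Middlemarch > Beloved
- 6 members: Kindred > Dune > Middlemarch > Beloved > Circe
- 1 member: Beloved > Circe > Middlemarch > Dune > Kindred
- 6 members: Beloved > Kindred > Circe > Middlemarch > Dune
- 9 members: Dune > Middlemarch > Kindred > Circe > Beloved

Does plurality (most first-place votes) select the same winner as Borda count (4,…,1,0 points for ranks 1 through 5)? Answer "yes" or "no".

yes

Plurality — first-place votes: Dune 15, Beloved 7, Circe 16, Middlemarch 0, Kindred 10. Winner: Circe.
Borda — scores: Dune 112, Beloved 82, Circe 118, Middlemarch 66, Kindred 102. Winner: Circe.
The two methods agree.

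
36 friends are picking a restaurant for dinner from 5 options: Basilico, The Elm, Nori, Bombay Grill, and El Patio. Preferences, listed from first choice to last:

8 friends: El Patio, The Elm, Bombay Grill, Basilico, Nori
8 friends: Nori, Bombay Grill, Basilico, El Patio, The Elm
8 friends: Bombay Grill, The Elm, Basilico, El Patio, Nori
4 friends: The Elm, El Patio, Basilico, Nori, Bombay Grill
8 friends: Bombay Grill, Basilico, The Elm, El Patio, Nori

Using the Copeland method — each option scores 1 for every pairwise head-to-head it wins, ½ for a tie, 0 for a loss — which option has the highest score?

Basilico: beats Nori and El Patio; loses to The Elm and Bombay Grill → score 2.
The Elm: beats Basilico, Nori, and El Patio; loses to Bombay Grill → score 3.
Nori: loses to Basilico, The Elm, Bombay Grill, and El Patio → score 0.
Bombay Grill: beats Basilico, The Elm, Nori, and El Patio → score 4.
El Patio: beats Nori; loses to Basilico, The Elm, and Bombay Grill → score 1.
Bombay Grill has the best pairwise record.

Bombay Grill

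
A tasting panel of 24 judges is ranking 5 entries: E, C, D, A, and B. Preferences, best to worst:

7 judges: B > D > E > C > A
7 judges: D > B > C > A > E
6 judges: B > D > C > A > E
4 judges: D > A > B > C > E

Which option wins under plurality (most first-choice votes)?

First-place votes: E 0, C 0, D 11, A 0, B 13.
B has the most first-place votes.

B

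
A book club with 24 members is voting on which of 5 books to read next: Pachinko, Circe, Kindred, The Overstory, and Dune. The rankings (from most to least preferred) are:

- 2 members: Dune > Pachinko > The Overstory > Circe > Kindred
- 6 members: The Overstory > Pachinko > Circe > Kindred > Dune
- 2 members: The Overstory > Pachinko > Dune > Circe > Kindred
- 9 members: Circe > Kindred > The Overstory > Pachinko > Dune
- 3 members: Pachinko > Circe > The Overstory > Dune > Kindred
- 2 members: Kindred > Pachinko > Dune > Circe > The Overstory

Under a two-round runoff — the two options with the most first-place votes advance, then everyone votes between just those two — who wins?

Round 1 first-place votes: Pachinko 3, Circe 9, Kindred 2, The Overstory 8, Dune 2.
Circe and The Overstory advance.
Runoff: Circe is preferred to The Overstory by 14 voters; The Overstory by 10.
Circe wins the runoff.

Circe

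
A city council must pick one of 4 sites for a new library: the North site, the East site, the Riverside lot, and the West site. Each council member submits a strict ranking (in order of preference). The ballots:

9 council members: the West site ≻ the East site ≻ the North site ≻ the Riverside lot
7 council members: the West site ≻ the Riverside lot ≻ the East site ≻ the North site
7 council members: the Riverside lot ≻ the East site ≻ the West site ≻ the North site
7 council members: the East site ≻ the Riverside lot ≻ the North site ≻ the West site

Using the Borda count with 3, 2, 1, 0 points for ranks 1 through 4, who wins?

the East site

the North site: 9·1 + 7·0 + 7·0 + 7·1 = 16
the East site: 9·2 + 7·1 + 7·2 + 7·3 = 60
the Riverside lot: 9·0 + 7·2 + 7·3 + 7·2 = 49
the West site: 9·3 + 7·3 + 7·1 + 7·0 = 55
the East site has the highest Borda score (60).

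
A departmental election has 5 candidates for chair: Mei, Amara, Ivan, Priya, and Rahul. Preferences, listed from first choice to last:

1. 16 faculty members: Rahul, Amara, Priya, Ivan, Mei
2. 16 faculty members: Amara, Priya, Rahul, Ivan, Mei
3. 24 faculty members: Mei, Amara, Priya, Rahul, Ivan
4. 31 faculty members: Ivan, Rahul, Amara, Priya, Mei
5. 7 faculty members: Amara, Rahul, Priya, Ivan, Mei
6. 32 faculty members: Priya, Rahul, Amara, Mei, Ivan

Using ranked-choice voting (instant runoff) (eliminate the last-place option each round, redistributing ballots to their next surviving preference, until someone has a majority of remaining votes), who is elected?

Round 1: Mei 24, Amara 23, Ivan 31, Priya 32, Rahul 16. Eliminate Rahul.
Round 2: Mei 24, Amara 39, Ivan 31, Priya 32. Eliminate Mei.
Round 3: Amara 63, Ivan 31, Priya 32. Eliminate Ivan.
Round 4: Amara 94, Priya 32. Amara has a majority.

Amara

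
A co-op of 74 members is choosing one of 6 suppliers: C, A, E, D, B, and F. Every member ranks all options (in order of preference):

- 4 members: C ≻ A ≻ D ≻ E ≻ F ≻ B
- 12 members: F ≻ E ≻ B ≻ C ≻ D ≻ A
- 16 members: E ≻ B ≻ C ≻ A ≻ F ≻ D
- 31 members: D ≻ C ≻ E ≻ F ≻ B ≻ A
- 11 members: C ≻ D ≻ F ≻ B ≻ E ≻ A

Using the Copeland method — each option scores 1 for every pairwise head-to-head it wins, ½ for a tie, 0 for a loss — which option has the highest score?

C: beats A, E, D, B, and F → score 5.
A: loses to C, E, D, B, and F → score 0.
E: beats A, B, and F; loses to C and D → score 3.
D: beats A, E, B, and F; loses to C → score 4.
B: beats A; loses to C, E, D, and F → score 1.
F: beats A and B; loses to C, E, and D → score 2.
C has the best pairwise record.

C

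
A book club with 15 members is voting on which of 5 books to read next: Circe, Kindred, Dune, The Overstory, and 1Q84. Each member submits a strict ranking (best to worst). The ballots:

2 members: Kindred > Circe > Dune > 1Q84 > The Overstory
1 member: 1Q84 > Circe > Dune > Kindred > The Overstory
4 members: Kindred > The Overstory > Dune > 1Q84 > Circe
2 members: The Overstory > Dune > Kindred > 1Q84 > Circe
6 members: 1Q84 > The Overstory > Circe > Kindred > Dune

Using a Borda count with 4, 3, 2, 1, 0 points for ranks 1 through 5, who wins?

Circe: 2·3 + 1·3 + 4·0 + 2·0 + 6·2 = 21
Kindred: 2·4 + 1·1 + 4·4 + 2·2 + 6·1 = 35
Dune: 2·2 + 1·2 + 4·2 + 2·3 + 6·0 = 20
The Overstory: 2·0 + 1·0 + 4·3 + 2·4 + 6·3 = 38
1Q84: 2·1 + 1·4 + 4·1 + 2·1 + 6·4 = 36
The Overstory has the highest Borda score (38).

The Overstory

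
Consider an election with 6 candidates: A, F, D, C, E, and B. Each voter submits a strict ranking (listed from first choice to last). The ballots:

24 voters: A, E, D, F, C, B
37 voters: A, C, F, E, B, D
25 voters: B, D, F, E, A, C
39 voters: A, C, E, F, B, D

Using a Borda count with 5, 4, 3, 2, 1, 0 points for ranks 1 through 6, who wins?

A

A: 24·5 + 37·5 + 25·1 + 39·5 = 525
F: 24·2 + 37·3 + 25·3 + 39·2 = 312
D: 24·3 + 37·0 + 25·4 + 39·0 = 172
C: 24·1 + 37·4 + 25·0 + 39·4 = 328
E: 24·4 + 37·2 + 25·2 + 39·3 = 337
B: 24·0 + 37·1 + 25·5 + 39·1 = 201
A has the highest Borda score (525).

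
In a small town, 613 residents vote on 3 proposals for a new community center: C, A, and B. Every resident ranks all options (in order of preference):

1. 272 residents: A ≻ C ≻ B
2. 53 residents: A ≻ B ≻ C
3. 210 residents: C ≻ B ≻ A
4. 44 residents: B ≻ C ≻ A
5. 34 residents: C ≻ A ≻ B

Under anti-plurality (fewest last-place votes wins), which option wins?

Last-place votes: C 53, A 254, B 306.
C is ranked last by the fewest voters, so C wins.

C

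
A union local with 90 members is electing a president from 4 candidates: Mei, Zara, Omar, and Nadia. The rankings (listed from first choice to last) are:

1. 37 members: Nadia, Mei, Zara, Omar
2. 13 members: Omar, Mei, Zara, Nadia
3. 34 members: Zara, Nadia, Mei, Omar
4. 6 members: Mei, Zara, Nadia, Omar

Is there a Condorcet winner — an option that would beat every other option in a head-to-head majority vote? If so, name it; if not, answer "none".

none

Checking pairwise contests:
Nadia beats Mei 71–19.
Mei beats Zara 56–34.
Mei beats Omar 77–13.
Zara beats Nadia 53–37.
Every option loses at least one head-to-head, so there is no Condorcet winner.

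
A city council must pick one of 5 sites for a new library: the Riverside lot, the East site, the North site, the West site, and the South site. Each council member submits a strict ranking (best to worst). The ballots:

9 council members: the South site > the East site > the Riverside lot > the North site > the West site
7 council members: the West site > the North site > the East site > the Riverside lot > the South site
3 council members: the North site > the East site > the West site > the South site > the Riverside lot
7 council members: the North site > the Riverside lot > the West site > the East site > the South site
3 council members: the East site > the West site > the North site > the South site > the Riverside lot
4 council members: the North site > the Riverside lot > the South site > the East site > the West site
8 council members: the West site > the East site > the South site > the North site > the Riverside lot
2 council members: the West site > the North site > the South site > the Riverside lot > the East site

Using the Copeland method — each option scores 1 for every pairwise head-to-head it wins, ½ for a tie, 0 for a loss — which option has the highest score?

the North site

the Riverside lot: loses to the East site, the North site, the West site, and the South site → score 0.
the East site: beats the Riverside lot and the South site; loses to the North site and the West site → score 2.
the North site: beats the Riverside lot, the East site, the West site, and the South site → score 4.
the West site: beats the Riverside lot, the East site, and the South site; loses to the North site → score 3.
the South site: beats the Riverside lot; loses to the East site, the North site, and the West site → score 1.
the North site has the best pairwise record.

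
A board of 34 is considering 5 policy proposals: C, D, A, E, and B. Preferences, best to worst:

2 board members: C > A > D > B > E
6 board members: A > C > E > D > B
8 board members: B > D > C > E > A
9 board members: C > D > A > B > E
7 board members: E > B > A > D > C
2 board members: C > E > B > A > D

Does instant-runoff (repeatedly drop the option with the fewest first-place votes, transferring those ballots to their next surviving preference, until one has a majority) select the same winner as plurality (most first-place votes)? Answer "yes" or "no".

Instant-runoff — R1 C 13, D 0, A 6, E 7, B 8 (D out); R2 C 13, A 6, E 7, B 8 (A out); R3 C 19, E 7, B 8 (C winner). Winner: C.
Plurality — first-place votes: C 13, D 0, A 6, E 7, B 8. Winner: C.
The two methods agree.

yes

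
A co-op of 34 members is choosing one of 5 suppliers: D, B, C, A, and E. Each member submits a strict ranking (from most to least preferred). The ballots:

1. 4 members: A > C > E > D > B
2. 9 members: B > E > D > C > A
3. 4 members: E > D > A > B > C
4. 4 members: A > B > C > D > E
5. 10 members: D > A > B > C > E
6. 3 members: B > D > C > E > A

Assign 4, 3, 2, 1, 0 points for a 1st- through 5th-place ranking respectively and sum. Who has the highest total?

D

D: 4·1 + 9·2 + 4·3 + 4·1 + 10·4 + 3·3 = 87
B: 4·0 + 9·4 + 4·1 + 4·3 + 10·2 + 3·4 = 84
C: 4·3 + 9·1 + 4·0 + 4·2 + 10·1 + 3·2 = 45
A: 4·4 + 9·0 + 4·2 + 4·4 + 10·3 + 3·0 = 70
E: 4·2 + 9·3 + 4·4 + 4·0 + 10·0 + 3·1 = 54
D has the highest Borda score (87).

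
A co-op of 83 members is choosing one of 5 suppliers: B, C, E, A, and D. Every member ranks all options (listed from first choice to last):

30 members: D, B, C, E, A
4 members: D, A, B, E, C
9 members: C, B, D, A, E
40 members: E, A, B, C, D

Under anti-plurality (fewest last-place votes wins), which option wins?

B

Last-place votes: B 0, C 4, E 9, A 30, D 40.
B is ranked last by the fewest voters, so B wins.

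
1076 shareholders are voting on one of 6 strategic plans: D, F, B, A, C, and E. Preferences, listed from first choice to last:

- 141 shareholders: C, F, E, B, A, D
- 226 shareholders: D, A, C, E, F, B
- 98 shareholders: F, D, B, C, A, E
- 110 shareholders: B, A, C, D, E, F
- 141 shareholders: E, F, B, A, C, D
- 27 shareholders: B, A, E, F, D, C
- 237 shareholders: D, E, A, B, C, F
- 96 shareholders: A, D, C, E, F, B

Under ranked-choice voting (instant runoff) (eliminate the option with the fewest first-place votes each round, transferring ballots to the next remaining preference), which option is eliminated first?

Round 1: D 463, F 98, B 137, A 96, C 141, E 141. Eliminate A.

A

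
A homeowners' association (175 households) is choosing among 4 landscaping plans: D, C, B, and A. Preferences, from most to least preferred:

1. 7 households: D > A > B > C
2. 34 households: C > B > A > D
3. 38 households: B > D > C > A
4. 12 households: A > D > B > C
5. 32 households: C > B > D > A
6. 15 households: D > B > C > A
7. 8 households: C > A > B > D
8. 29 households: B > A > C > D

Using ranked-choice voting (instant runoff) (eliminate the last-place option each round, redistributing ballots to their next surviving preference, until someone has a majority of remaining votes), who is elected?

B

Round 1: D 22, C 74, B 67, A 12. Eliminate A.
Round 2: D 34, C 74, B 67. Eliminate D.
Round 3: C 74, B 101. B has a majority.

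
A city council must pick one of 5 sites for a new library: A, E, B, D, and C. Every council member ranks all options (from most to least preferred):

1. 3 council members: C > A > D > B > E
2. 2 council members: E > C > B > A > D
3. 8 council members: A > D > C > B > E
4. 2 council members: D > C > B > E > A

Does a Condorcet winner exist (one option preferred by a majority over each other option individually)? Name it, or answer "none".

A vs E: 11–4 for A.
A vs B: 11–4 for A.
A vs D: 13–2 for A.
A vs C: 8–7 for A.
A beats every other option head-to-head.

A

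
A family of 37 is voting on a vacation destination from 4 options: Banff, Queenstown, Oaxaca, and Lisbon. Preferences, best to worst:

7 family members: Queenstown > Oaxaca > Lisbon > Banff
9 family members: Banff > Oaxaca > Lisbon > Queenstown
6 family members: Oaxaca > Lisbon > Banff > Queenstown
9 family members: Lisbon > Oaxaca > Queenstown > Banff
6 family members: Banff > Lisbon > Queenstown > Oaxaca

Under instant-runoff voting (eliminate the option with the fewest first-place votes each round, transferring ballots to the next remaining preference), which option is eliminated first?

Oaxaca

Round 1: Banff 15, Queenstown 7, Oaxaca 6, Lisbon 9. Eliminate Oaxaca.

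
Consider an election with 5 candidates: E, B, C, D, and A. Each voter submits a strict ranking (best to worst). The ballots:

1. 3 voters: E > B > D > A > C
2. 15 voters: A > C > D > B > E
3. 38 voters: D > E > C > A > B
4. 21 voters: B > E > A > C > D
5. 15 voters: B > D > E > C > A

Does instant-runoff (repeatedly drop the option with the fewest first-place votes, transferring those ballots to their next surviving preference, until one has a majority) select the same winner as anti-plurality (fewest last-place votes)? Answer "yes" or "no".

no

Instant-runoff — R1 E 3, B 36, C 0, D 38, A 15 (C out); R2 E 3, B 36, D 38, A 15 (E out); R3 B 39, D 38, A 15 (A out); R4 B 39, D 53 (D winner). Winner: D.
Anti-plurality — last-place votes: E 15, B 38, C 3, D 21, A 15. Winner: C.
The two methods disagree.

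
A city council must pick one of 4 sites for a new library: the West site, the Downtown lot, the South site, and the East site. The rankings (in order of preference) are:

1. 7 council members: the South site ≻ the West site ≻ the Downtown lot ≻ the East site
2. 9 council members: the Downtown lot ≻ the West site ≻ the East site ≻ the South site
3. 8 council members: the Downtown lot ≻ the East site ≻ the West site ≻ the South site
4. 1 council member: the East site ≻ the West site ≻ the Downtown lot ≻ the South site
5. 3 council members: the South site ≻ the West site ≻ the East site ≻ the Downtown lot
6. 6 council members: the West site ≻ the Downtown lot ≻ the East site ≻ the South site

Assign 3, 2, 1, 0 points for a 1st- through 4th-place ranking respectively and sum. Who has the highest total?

the West site: 7·2 + 9·2 + 8·1 + 1·2 + 3·2 + 6·3 = 66
the Downtown lot: 7·1 + 9·3 + 8·3 + 1·1 + 3·0 + 6·2 = 71
the South site: 7·3 + 9·0 + 8·0 + 1·0 + 3·3 + 6·0 = 30
the East site: 7·0 + 9·1 + 8·2 + 1·3 + 3·1 + 6·1 = 37
the Downtown lot has the highest Borda score (71).

the Downtown lot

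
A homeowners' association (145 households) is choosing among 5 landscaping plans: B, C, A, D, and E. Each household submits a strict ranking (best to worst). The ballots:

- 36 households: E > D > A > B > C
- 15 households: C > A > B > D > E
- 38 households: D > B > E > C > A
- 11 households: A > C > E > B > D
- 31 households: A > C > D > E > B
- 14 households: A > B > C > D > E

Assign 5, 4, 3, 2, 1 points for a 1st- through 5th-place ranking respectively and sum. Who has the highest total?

D

B: 36·2 + 15·3 + 38·4 + 11·2 + 31·1 + 14·4 = 378
C: 36·1 + 15·5 + 38·2 + 11·4 + 31·4 + 14·3 = 397
A: 36·3 + 15·4 + 38·1 + 11·5 + 31·5 + 14·5 = 486
D: 36·4 + 15·2 + 38·5 + 11·1 + 31·3 + 14·2 = 496
E: 36·5 + 15·1 + 38·3 + 11·3 + 31·2 + 14·1 = 418
D has the highest Borda score (496).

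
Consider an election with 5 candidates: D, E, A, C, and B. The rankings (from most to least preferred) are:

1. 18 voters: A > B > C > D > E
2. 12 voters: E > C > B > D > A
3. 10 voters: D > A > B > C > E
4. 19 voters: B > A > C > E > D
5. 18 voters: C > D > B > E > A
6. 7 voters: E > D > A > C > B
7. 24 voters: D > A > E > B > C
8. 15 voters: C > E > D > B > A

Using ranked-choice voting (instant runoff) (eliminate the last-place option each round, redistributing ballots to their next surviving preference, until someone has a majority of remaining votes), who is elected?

Round 1: D 34, E 19, A 18, C 33, B 19. Eliminate A.
Round 2: D 34, E 19, C 33, B 37. Eliminate E.
Round 3: D 41, C 45, B 37. Eliminate B.
Round 4: D 41, C 82. C has a majority.

C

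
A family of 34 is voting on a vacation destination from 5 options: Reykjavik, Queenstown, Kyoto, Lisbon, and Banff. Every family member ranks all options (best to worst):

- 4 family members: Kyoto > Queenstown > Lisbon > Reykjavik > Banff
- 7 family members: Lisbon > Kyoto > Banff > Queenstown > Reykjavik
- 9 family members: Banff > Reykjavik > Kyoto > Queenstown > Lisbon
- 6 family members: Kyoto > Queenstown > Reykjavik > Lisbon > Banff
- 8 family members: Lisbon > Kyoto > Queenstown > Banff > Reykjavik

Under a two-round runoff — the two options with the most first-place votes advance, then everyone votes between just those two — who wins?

Round 1 first-place votes: Reykjavik 0, Queenstown 0, Kyoto 10, Lisbon 15, Banff 9.
Lisbon and Kyoto advance.
Runoff: Lisbon is preferred to Kyoto by 15 voters; Kyoto by 19.
Kyoto wins the runoff.

Kyoto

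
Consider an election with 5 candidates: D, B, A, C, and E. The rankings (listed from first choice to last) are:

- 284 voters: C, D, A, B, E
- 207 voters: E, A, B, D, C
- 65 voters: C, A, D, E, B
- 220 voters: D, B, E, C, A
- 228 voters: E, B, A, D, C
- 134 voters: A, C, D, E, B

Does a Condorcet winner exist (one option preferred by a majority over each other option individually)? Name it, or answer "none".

none

Checking pairwise contests:
A beats D 634–504.
D beats B 703–435.
E beats A 655–483.
D beats C 655–483.
D beats E 703–435.
Every option loses at least one head-to-head, so there is no Condorcet winner.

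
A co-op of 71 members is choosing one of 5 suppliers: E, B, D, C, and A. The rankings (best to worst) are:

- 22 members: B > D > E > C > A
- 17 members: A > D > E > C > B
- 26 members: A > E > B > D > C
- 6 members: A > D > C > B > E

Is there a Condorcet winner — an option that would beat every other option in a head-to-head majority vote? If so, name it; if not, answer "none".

A vs E: 49–22 for A.
A vs B: 49–22 for A.
A vs D: 49–22 for A.
A vs C: 49–22 for A.
A beats every other option head-to-head.

A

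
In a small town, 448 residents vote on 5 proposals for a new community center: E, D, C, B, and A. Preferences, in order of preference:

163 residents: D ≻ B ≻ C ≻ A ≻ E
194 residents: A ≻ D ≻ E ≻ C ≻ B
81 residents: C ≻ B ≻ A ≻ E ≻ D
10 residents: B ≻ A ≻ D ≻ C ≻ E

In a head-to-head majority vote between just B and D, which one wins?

D

Voters preferring B to D: 91; preferring D to B: 357.
D wins the head-to-head.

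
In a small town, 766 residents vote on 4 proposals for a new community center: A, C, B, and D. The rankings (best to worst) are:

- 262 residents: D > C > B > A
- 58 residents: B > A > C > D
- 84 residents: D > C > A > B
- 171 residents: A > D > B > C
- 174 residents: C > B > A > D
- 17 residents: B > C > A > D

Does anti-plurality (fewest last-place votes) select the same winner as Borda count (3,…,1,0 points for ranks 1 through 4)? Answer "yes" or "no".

Anti-plurality — last-place votes: A 262, C 171, B 84, D 249. Winner: B.
Borda — scores: A 904, C 1306, B 1006, D 1380. Winner: D.
The two methods disagree.

no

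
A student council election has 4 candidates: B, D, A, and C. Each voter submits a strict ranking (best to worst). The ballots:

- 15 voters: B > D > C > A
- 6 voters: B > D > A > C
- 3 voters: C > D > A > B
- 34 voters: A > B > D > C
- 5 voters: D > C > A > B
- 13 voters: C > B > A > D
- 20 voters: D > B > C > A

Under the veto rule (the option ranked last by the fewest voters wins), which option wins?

B

Last-place votes: B 8, D 13, A 35, C 40.
B is ranked last by the fewest voters, so B wins.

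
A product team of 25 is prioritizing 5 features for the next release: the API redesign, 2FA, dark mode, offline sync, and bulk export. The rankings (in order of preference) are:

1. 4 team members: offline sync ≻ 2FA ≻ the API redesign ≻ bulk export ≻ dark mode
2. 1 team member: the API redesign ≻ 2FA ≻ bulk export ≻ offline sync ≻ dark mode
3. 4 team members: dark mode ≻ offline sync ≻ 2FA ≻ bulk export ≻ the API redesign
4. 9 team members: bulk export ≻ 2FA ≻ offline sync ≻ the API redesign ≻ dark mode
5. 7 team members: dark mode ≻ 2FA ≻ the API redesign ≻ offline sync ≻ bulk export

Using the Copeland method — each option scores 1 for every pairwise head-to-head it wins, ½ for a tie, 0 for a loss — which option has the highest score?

2FA

the API redesign: beats dark mode; loses to 2FA, offline sync, and bulk export → score 1.
2FA: beats the API redesign, dark mode, offline sync, and bulk export → score 4.
dark mode: loses to the API redesign, 2FA, offline sync, and bulk export → score 0.
offline sync: beats the API redesign, dark mode, and bulk export; loses to 2FA → score 3.
bulk export: beats the API redesign and dark mode; loses to 2FA and offline sync → score 2.
2FA has the best pairwise record.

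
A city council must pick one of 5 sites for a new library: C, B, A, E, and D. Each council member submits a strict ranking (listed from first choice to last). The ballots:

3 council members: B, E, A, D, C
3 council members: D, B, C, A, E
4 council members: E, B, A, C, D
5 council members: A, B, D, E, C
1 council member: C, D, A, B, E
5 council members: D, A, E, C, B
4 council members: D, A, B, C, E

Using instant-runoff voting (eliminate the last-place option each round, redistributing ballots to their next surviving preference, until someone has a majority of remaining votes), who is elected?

Round 1: C 1, B 3, A 5, E 4, D 12. Eliminate C.
Round 2: B 3, A 5, E 4, D 13. D has a majority.

D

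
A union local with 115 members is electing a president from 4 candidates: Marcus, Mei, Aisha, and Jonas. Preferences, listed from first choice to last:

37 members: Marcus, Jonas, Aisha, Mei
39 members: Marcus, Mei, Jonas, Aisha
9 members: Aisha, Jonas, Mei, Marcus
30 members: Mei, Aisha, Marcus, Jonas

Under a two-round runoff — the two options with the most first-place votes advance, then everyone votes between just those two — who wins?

Round 1 first-place votes: Marcus 76, Mei 30, Aisha 9, Jonas 0.
Marcus and Mei advance.
Runoff: Marcus is preferred to Mei by 76 voters; Mei by 39.
Marcus wins the runoff.

Marcus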